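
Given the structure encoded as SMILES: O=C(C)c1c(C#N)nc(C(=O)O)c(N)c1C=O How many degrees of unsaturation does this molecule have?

Molecular formula: C10H7N3O4.
DoU = (2C + 2 + N − H − X) / 2, where X is the halogen count and O/S are ignored.
    = (2·10 + 2 + 3 − 7 − 0) / 2 = 18 / 2 = 9.

9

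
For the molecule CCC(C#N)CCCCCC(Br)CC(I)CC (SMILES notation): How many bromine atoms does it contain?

Scan the SMILES for Br atoms (remember two-letter symbols like Cl and Br are single atoms).
Bromine count: 1.

1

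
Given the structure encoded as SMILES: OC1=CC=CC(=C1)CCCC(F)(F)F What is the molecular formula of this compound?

Walk through each heavy atom and fill implicit hydrogens from standard valence (C 4, N 3, O 2, S 2, halogen 1):
  atom 1: O, bond orders sum to 1 (valence 2) → 1 H
  atom 2: C, bond orders sum to 4 (valence 4) → 0 H
  atom 3: C, bond orders sum to 3 (valence 4) → 1 H
  atom 4: C, bond orders sum to 3 (valence 4) → 1 H
  atom 5: C, bond orders sum to 3 (valence 4) → 1 H
  atom 6: C, bond orders sum to 4 (valence 4) → 0 H
  atom 7: C, bond orders sum to 3 (valence 4) → 1 H
  atom 8: C, bond orders sum to 2 (valence 4) → 2 H
  atom 9: C, bond orders sum to 2 (valence 4) → 2 H
  atom 10: C, bond orders sum to 2 (valence 4) → 2 H
  atom 11: C, bond orders sum to 4 (valence 4) → 0 H
  atom 12: F (halogen, monovalent) → 0 H
  atom 13: F (halogen, monovalent) → 0 H
  atom 14: F (halogen, monovalent) → 0 H
Totals → C:10, H:11, F:3, O:1.
In Hill order: C10H11F3O.

C10H11F3O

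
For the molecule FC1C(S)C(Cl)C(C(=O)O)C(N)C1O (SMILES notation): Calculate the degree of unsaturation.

Degree of unsaturation = (number of rings) + (number of π bonds).
Ring closures in the SMILES: 1.
π bonds: 1 double bond (each 1 DoU) → 1 DoU from unsaturation.
Total DoU = 1 + 1 = 2.

2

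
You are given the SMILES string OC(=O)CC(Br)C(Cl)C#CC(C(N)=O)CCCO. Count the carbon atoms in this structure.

11

Count every carbon token in the SMILES (each C, including those in ring-closure positions and inside branches).
Carbon count: 11.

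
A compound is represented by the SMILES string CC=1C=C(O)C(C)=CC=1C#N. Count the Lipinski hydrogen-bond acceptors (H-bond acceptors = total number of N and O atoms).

N atoms: 1; O atoms: 1.
Lipinski HBA = 1 + 1 = 2.

2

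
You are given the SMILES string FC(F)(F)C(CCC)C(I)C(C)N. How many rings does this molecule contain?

0

In SMILES, each pair of matching ring-closure digits denotes one ring-closing bond; the number of such bonds equals the number of independent rings.
Ring-closure bonds here: 0.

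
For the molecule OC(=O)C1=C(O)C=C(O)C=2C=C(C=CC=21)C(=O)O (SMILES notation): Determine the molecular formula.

C12H8O6

Walk through each heavy atom and fill implicit hydrogens from standard valence (C 4, N 3, O 2, S 2, halogen 1):
  atom 1: O, bond orders sum to 1 (valence 2) → 1 H
  atom 2: C, bond orders sum to 4 (valence 4) → 0 H
  atom 3: O, bond orders sum to 2 (valence 2) → 0 H
  atom 4: C, bond orders sum to 4 (valence 4) → 0 H
  atom 5: C, bond orders sum to 4 (valence 4) → 0 H
  atom 6: O, bond orders sum to 1 (valence 2) → 1 H
  atom 7: C, bond orders sum to 3 (valence 4) → 1 H
  atom 8: C, bond orders sum to 4 (valence 4) → 0 H
  atom 9: O, bond orders sum to 1 (valence 2) → 1 H
  atom 10: C, bond orders sum to 4 (valence 4) → 0 H
  atom 11: C, bond orders sum to 3 (valence 4) → 1 H
  atom 12: C, bond orders sum to 4 (valence 4) → 0 H
  atom 13: C, bond orders sum to 3 (valence 4) → 1 H
  atom 14: C, bond orders sum to 3 (valence 4) → 1 H
  atom 15: C, bond orders sum to 4 (valence 4) → 0 H
  atom 16: C, bond orders sum to 4 (valence 4) → 0 H
  atom 17: O, bond orders sum to 2 (valence 2) → 0 H
  atom 18: O, bond orders sum to 1 (valence 2) → 1 H
Totals → C:12, H:8, O:6.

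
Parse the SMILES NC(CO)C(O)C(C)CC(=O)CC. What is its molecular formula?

Walk through each heavy atom and fill implicit hydrogens from standard valence (C 4, N 3, O 2, S 2, halogen 1):
  atom 1: N, bond orders sum to 1 (valence 3) → 2 H
  atom 2: C, bond orders sum to 3 (valence 4) → 1 H
  atom 3: C, bond orders sum to 2 (valence 4) → 2 H
  atom 4: O, bond orders sum to 1 (valence 2) → 1 H
  atom 5: C, bond orders sum to 3 (valence 4) → 1 H
  atom 6: O, bond orders sum to 1 (valence 2) → 1 H
  atom 7: C, bond orders sum to 3 (valence 4) → 1 H
  atom 8: C, bond orders sum to 1 (valence 4) → 3 H
  atom 9: C, bond orders sum to 2 (valence 4) → 2 H
  atom 10: C, bond orders sum to 4 (valence 4) → 0 H
  atom 11: O, bond orders sum to 2 (valence 2) → 0 H
  atom 12: C, bond orders sum to 2 (valence 4) → 2 H
  atom 13: C, bond orders sum to 1 (valence 4) → 3 H
Totals → C:9, H:19, N:1, O:3.

C9H19NO3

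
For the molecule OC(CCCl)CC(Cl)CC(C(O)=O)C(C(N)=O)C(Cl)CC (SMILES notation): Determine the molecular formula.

C13H22Cl3NO4

Walk through each heavy atom and fill implicit hydrogens from standard valence (C 4, N 3, O 2, S 2, halogen 1):
  atom 1: O, bond orders sum to 1 (valence 2) → 1 H
  atom 2: C, bond orders sum to 3 (valence 4) → 1 H
  atom 3: C, bond orders sum to 2 (valence 4) → 2 H
  atom 4: C, bond orders sum to 2 (valence 4) → 2 H
  atom 5: Cl (halogen, monovalent) → 0 H
  atom 6: C, bond orders sum to 2 (valence 4) → 2 H
  atom 7: C, bond orders sum to 3 (valence 4) → 1 H
  atom 8: Cl (halogen, monovalent) → 0 H
  atom 9: C, bond orders sum to 2 (valence 4) → 2 H
  atom 10: C, bond orders sum to 3 (valence 4) → 1 H
  atom 11: C, bond orders sum to 4 (valence 4) → 0 H
  atom 12: O, bond orders sum to 1 (valence 2) → 1 H
  atom 13: O, bond orders sum to 2 (valence 2) → 0 H
  atom 14: C, bond orders sum to 3 (valence 4) → 1 H
  atom 15: C, bond orders sum to 4 (valence 4) → 0 H
  atom 16: N, bond orders sum to 1 (valence 3) → 2 H
  atom 17: O, bond orders sum to 2 (valence 2) → 0 H
  atom 18: C, bond orders sum to 3 (valence 4) → 1 H
  atom 19: Cl (halogen, monovalent) → 0 H
  atom 20: C, bond orders sum to 2 (valence 4) → 2 H
  atom 21: C, bond orders sum to 1 (valence 4) → 3 H
Totals → C:13, H:22, Cl:3, N:1, O:4.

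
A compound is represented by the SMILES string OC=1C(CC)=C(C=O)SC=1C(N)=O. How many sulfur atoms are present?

1

Scan the SMILES for S atoms (remember two-letter symbols like Cl and Br are single atoms).
Sulfur count: 1.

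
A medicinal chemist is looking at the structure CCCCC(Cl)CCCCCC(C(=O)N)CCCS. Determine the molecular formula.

C15H30ClNOS

Walk through each heavy atom and fill implicit hydrogens from standard valence (C 4, N 3, O 2, S 2, halogen 1):
  atom 1: C, bond orders sum to 1 (valence 4) → 3 H
  atom 2: C, bond orders sum to 2 (valence 4) → 2 H
  atom 3: C, bond orders sum to 2 (valence 4) → 2 H
  atom 4: C, bond orders sum to 2 (valence 4) → 2 H
  atom 5: C, bond orders sum to 3 (valence 4) → 1 H
  atom 6: Cl (halogen, monovalent) → 0 H
  atom 7: C, bond orders sum to 2 (valence 4) → 2 H
  atom 8: C, bond orders sum to 2 (valence 4) → 2 H
  atom 9: C, bond orders sum to 2 (valence 4) → 2 H
  atom 10: C, bond orders sum to 2 (valence 4) → 2 H
  atom 11: C, bond orders sum to 2 (valence 4) → 2 H
  atom 12: C, bond orders sum to 3 (valence 4) → 1 H
  atom 13: C, bond orders sum to 4 (valence 4) → 0 H
  atom 14: O, bond orders sum to 2 (valence 2) → 0 H
  atom 15: N, bond orders sum to 1 (valence 3) → 2 H
  atom 16: C, bond orders sum to 2 (valence 4) → 2 H
  atom 17: C, bond orders sum to 2 (valence 4) → 2 H
  atom 18: C, bond orders sum to 2 (valence 4) → 2 H
  atom 19: S, bond orders sum to 1 (valence 2) → 1 H
Totals → C:15, H:30, Cl:1, N:1, O:1, S:1.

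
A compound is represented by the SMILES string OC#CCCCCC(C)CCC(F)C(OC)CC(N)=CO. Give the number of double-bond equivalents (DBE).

Molecular formula: C16H28FNO3.
DoU = (2C + 2 + N − H − X) / 2, where X is the halogen count and O/S are ignored.
    = (2·16 + 2 + 1 − 28 − 1) / 2 = 6 / 2 = 3.

3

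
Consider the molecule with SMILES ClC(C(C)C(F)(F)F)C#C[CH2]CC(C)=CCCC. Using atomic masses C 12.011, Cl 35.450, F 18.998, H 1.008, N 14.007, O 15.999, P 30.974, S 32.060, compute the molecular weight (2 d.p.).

First, the molecular formula is C14H20ClF3 (counting implicit H from valence).
  C: 14 × 12.011 = 168.154
  Cl: 1 × 35.450 = 35.450
  F: 3 × 18.998 = 56.994
  H: 20 × 1.008 = 20.160
Sum: 14×12.011 + 1×35.450 + 3×18.998 + 20×1.008 = 280.758 → 280.76 g/mol.

280.76 g/mol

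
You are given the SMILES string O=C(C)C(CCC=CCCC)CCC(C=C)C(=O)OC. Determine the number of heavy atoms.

20

Every atom symbol written in the SMILES (organic subset) is one heavy atom; implicit H are not written.
Heavy atoms by element → C:17, O:3.
Total: 20.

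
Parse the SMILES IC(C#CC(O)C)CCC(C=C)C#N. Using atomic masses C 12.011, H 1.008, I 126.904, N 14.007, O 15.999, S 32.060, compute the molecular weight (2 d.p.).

303.14 g/mol

First, the molecular formula is C11H14INO (counting implicit H from valence).
  C: 11 × 12.011 = 132.121
  H: 14 × 1.008 = 14.112
  I: 1 × 126.904 = 126.904
  N: 1 × 14.007 = 14.007
  O: 1 × 15.999 = 15.999
Sum: 11×12.011 + 14×1.008 + 1×126.904 + 1×14.007 + 1×15.999 = 303.143 → 303.14 g/mol.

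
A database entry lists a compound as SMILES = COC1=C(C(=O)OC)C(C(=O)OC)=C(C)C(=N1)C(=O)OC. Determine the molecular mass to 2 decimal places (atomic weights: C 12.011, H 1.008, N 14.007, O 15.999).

First, the molecular formula is C13H15NO7 (counting implicit H from valence).
  C: 13 × 12.011 = 156.143
  H: 15 × 1.008 = 15.120
  N: 1 × 14.007 = 14.007
  O: 7 × 15.999 = 111.993
Sum: 13×12.011 + 15×1.008 + 1×14.007 + 7×15.999 = 297.263 → 297.26 g/mol.

297.26 g/mol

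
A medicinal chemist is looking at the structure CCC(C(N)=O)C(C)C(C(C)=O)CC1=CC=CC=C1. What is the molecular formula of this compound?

C16H23NO2

Walk through each heavy atom and fill implicit hydrogens from standard valence (C 4, N 3, O 2, S 2, halogen 1):
  atom 1: C, bond orders sum to 1 (valence 4) → 3 H
  atom 2: C, bond orders sum to 2 (valence 4) → 2 H
  atom 3: C, bond orders sum to 3 (valence 4) → 1 H
  atom 4: C, bond orders sum to 4 (valence 4) → 0 H
  atom 5: N, bond orders sum to 1 (valence 3) → 2 H
  atom 6: O, bond orders sum to 2 (valence 2) → 0 H
  atom 7: C, bond orders sum to 3 (valence 4) → 1 H
  atom 8: C, bond orders sum to 1 (valence 4) → 3 H
  atom 9: C, bond orders sum to 3 (valence 4) → 1 H
  atom 10: C, bond orders sum to 4 (valence 4) → 0 H
  atom 11: C, bond orders sum to 1 (valence 4) → 3 H
  atom 12: O, bond orders sum to 2 (valence 2) → 0 H
  atom 13: C, bond orders sum to 2 (valence 4) → 2 H
  atom 14: C, bond orders sum to 4 (valence 4) → 0 H
  atom 15: C, bond orders sum to 3 (valence 4) → 1 H
  atom 16: C, bond orders sum to 3 (valence 4) → 1 H
  atom 17: C, bond orders sum to 3 (valence 4) → 1 H
  atom 18: C, bond orders sum to 3 (valence 4) → 1 H
  atom 19: C, bond orders sum to 3 (valence 4) → 1 H
Totals → C:16, H:23, N:1, O:2.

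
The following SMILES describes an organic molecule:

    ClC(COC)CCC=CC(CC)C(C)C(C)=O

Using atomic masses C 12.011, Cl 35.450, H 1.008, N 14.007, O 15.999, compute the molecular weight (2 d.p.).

First, the molecular formula is C14H25ClO2 (counting implicit H from valence).
  C: 14 × 12.011 = 168.154
  Cl: 1 × 35.450 = 35.450
  H: 25 × 1.008 = 25.200
  O: 2 × 15.999 = 31.998
Sum: 14×12.011 + 1×35.450 + 25×1.008 + 2×15.999 = 260.802 → 260.80 g/mol.

260.80 g/mol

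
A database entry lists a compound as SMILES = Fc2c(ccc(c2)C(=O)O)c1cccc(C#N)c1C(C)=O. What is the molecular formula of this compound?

C16H10FNO3

Walk through each heavy atom and fill implicit hydrogens from standard valence (C 4, N 3, O 2, S 2, halogen 1); for lowercase aromatic atoms, an aromatic c carries 1 H when it has two neighbours and 0 H with three, and aromatic n carries 0 H:
  atom 1: F (halogen, monovalent) → 0 H
  atom 2: aromatic c, 3 neighbours → 0 H
  atom 3: aromatic c, 3 neighbours → 0 H
  atom 4: aromatic c, 2 neighbours → 1 H
  atom 5: aromatic c, 2 neighbours → 1 H
  atom 6: aromatic c, 3 neighbours → 0 H
  atom 7: aromatic c, 2 neighbours → 1 H
  atom 8: C, bond orders sum to 4 (valence 4) → 0 H
  atom 9: O, bond orders sum to 2 (valence 2) → 0 H
  atom 10: O, bond orders sum to 1 (valence 2) → 1 H
  atom 11: aromatic c, 3 neighbours → 0 H
  atom 12: aromatic c, 2 neighbours → 1 H
  atom 13: aromatic c, 2 neighbours → 1 H
  atom 14: aromatic c, 2 neighbours → 1 H
  atom 15: aromatic c, 3 neighbours → 0 H
  atom 16: C, bond orders sum to 4 (valence 4) → 0 H
  atom 17: N, bond orders sum to 3 (valence 3) → 0 H
  atom 18: aromatic c, 3 neighbours → 0 H
  atom 19: C, bond orders sum to 4 (valence 4) → 0 H
  atom 20: C, bond orders sum to 1 (valence 4) → 3 H
  atom 21: O, bond orders sum to 2 (valence 2) → 0 H
Totals → C:16, H:10, F:1, N:1, O:3.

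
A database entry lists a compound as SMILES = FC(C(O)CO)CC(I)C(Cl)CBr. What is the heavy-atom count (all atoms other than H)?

13

Every atom symbol written in the SMILES (organic subset) is one heavy atom; implicit H are not written.
Heavy atoms by element → Br:1, C:7, Cl:1, F:1, I:1, O:2.
Total: 13.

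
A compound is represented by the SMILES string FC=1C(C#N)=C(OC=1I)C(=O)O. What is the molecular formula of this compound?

Walk through each heavy atom and fill implicit hydrogens from standard valence (C 4, N 3, O 2, S 2, halogen 1):
  atom 1: F (halogen, monovalent) → 0 H
  atom 2: C, bond orders sum to 4 (valence 4) → 0 H
  atom 3: C, bond orders sum to 4 (valence 4) → 0 H
  atom 4: C, bond orders sum to 4 (valence 4) → 0 H
  atom 5: N, bond orders sum to 3 (valence 3) → 0 H
  atom 6: C, bond orders sum to 4 (valence 4) → 0 H
  atom 7: O, bond orders sum to 2 (valence 2) → 0 H
  atom 8: C, bond orders sum to 4 (valence 4) → 0 H
  atom 9: I (halogen, monovalent) → 0 H
  atom 10: C, bond orders sum to 4 (valence 4) → 0 H
  atom 11: O, bond orders sum to 2 (valence 2) → 0 H
  atom 12: O, bond orders sum to 1 (valence 2) → 1 H
Totals → C:6, H:1, F:1, I:1, N:1, O:3.

C6HFINO3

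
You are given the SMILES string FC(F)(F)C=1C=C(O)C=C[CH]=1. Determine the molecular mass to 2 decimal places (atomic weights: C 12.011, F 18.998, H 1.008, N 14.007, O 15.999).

First, the molecular formula is C7H5F3O (counting implicit H from valence).
  C: 7 × 12.011 = 84.077
  F: 3 × 18.998 = 56.994
  H: 5 × 1.008 = 5.040
  O: 1 × 15.999 = 15.999
Sum: 7×12.011 + 3×18.998 + 5×1.008 + 1×15.999 = 162.110 → 162.11 g/mol.

162.11 g/mol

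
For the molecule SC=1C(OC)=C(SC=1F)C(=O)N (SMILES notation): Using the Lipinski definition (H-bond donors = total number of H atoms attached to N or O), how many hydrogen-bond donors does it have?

2

Donors: find every N or O and count the H atoms it carries.
  atom 4 (O): bond orders sum to 2 → 0 H
  atom 11 (O): bond orders sum to 2 → 0 H
  atom 12 (N): bond orders sum to 1 → 2 H
Lipinski HBD = 2.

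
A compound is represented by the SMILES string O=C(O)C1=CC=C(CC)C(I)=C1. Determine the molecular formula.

C9H9IO2

Walk through each heavy atom and fill implicit hydrogens from standard valence (C 4, N 3, O 2, S 2, halogen 1):
  atom 1: O, bond orders sum to 2 (valence 2) → 0 H
  atom 2: C, bond orders sum to 4 (valence 4) → 0 H
  atom 3: O, bond orders sum to 1 (valence 2) → 1 H
  atom 4: C, bond orders sum to 4 (valence 4) → 0 H
  atom 5: C, bond orders sum to 3 (valence 4) → 1 H
  atom 6: C, bond orders sum to 3 (valence 4) → 1 H
  atom 7: C, bond orders sum to 4 (valence 4) → 0 H
  atom 8: C, bond orders sum to 2 (valence 4) → 2 H
  atom 9: C, bond orders sum to 1 (valence 4) → 3 H
  atom 10: C, bond orders sum to 4 (valence 4) → 0 H
  atom 11: I (halogen, monovalent) → 0 H
  atom 12: C, bond orders sum to 3 (valence 4) → 1 H
Totals → C:9, H:9, I:1, O:2.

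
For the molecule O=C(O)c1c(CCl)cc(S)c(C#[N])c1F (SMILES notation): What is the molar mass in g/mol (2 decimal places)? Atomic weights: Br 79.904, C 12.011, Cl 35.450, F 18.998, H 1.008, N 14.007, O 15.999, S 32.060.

First, the molecular formula is C9H5ClFNO2S (counting implicit H from valence).
  C: 9 × 12.011 = 108.099
  Cl: 1 × 35.450 = 35.450
  F: 1 × 18.998 = 18.998
  H: 5 × 1.008 = 5.040
  N: 1 × 14.007 = 14.007
  O: 2 × 15.999 = 31.998
  S: 1 × 32.060 = 32.060
Sum: 9×12.011 + 1×35.450 + 1×18.998 + 5×1.008 + 1×14.007 + 2×15.999 + 1×32.060 = 245.652 → 245.65 g/mol.

245.65 g/mol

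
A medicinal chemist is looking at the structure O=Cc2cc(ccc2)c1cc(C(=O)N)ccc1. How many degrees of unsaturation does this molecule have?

10

Molecular formula: C14H11NO2.
DoU = (2C + 2 + N − H − X) / 2, where X is the halogen count and O/S are ignored.
    = (2·14 + 2 + 1 − 11 − 0) / 2 = 20 / 2 = 10.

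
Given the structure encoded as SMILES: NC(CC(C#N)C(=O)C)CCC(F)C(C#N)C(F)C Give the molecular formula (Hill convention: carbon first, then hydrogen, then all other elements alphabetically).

C13H19F2N3O

Walk through each heavy atom and fill implicit hydrogens from standard valence (C 4, N 3, O 2, S 2, halogen 1):
  atom 1: N, bond orders sum to 1 (valence 3) → 2 H
  atom 2: C, bond orders sum to 3 (valence 4) → 1 H
  atom 3: C, bond orders sum to 2 (valence 4) → 2 H
  atom 4: C, bond orders sum to 3 (valence 4) → 1 H
  atom 5: C, bond orders sum to 4 (valence 4) → 0 H
  atom 6: N, bond orders sum to 3 (valence 3) → 0 H
  atom 7: C, bond orders sum to 4 (valence 4) → 0 H
  atom 8: O, bond orders sum to 2 (valence 2) → 0 H
  atom 9: C, bond orders sum to 1 (valence 4) → 3 H
  atom 10: C, bond orders sum to 2 (valence 4) → 2 H
  atom 11: C, bond orders sum to 2 (valence 4) → 2 H
  atom 12: C, bond orders sum to 3 (valence 4) → 1 H
  atom 13: F (halogen, monovalent) → 0 H
  atom 14: C, bond orders sum to 3 (valence 4) → 1 H
  atom 15: C, bond orders sum to 4 (valence 4) → 0 H
  atom 16: N, bond orders sum to 3 (valence 3) → 0 H
  atom 17: C, bond orders sum to 3 (valence 4) → 1 H
  atom 18: F (halogen, monovalent) → 0 H
  atom 19: C, bond orders sum to 1 (valence 4) → 3 H
Totals → C:13, H:19, F:2, N:3, O:1.
In Hill order: C13H19F2N3O.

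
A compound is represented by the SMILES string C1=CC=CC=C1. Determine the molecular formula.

Walk through each heavy atom and fill implicit hydrogens from standard valence (C 4, N 3, O 2, S 2, halogen 1):
  atom 1: C, bond orders sum to 3 (valence 4) → 1 H
  atom 2: C, bond orders sum to 3 (valence 4) → 1 H
  atom 3: C, bond orders sum to 3 (valence 4) → 1 H
  atom 4: C, bond orders sum to 3 (valence 4) → 1 H
  atom 5: C, bond orders sum to 3 (valence 4) → 1 H
  atom 6: C, bond orders sum to 3 (valence 4) → 1 H
Totals → C:6, H:6.

C6H6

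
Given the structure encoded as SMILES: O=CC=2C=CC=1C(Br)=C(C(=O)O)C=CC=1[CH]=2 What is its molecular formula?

C12H7BrO3

Walk through each heavy atom and fill implicit hydrogens from standard valence (C 4, N 3, O 2, S 2, halogen 1):
  atom 1: O, bond orders sum to 2 (valence 2) → 0 H
  atom 2: C, bond orders sum to 3 (valence 4) → 1 H
  atom 3: C, bond orders sum to 4 (valence 4) → 0 H
  atom 4: C, bond orders sum to 3 (valence 4) → 1 H
  atom 5: C, bond orders sum to 3 (valence 4) → 1 H
  atom 6: C, bond orders sum to 4 (valence 4) → 0 H
  atom 7: C, bond orders sum to 4 (valence 4) → 0 H
  atom 8: Br (halogen, monovalent) → 0 H
  atom 9: C, bond orders sum to 4 (valence 4) → 0 H
  atom 10: C, bond orders sum to 4 (valence 4) → 0 H
  atom 11: O, bond orders sum to 2 (valence 2) → 0 H
  atom 12: O, bond orders sum to 1 (valence 2) → 1 H
  atom 13: C, bond orders sum to 3 (valence 4) → 1 H
  atom 14: C, bond orders sum to 3 (valence 4) → 1 H
  atom 15: C, bond orders sum to 4 (valence 4) → 0 H
  atom 16: C with explicit H count 1
Totals → C:12, H:7, Br:1, O:3.
In Hill order: C12H7BrO3.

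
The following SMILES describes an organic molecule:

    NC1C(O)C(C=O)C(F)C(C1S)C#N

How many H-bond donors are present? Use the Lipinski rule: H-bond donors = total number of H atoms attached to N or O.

Donors: find every N or O and count the H atoms it carries.
  atom 1 (N): bond orders sum to 1 → 2 H
  atom 4 (O): bond orders sum to 1 → 1 H
  atom 7 (O): bond orders sum to 2 → 0 H
  atom 14 (N): bond orders sum to 3 → 0 H
Lipinski HBD = 3.

3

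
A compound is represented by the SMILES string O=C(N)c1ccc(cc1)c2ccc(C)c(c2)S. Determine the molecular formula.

Walk through each heavy atom and fill implicit hydrogens from standard valence (C 4, N 3, O 2, S 2, halogen 1); for lowercase aromatic atoms, an aromatic c carries 1 H when it has two neighbours and 0 H with three, and aromatic n carries 0 H:
  atom 1: O, bond orders sum to 2 (valence 2) → 0 H
  atom 2: C, bond orders sum to 4 (valence 4) → 0 H
  atom 3: N, bond orders sum to 1 (valence 3) → 2 H
  atom 4: aromatic c, 3 neighbours → 0 H
  atom 5: aromatic c, 2 neighbours → 1 H
  atom 6: aromatic c, 2 neighbours → 1 H
  atom 7: aromatic c, 3 neighbours → 0 H
  atom 8: aromatic c, 2 neighbours → 1 H
  atom 9: aromatic c, 2 neighbours → 1 H
  atom 10: aromatic c, 3 neighbours → 0 H
  atom 11: aromatic c, 2 neighbours → 1 H
  atom 12: aromatic c, 2 neighbours → 1 H
  atom 13: aromatic c, 3 neighbours → 0 H
  atom 14: C, bond orders sum to 1 (valence 4) → 3 H
  atom 15: aromatic c, 3 neighbours → 0 H
  atom 16: aromatic c, 2 neighbours → 1 H
  atom 17: S, bond orders sum to 1 (valence 2) → 1 H
Totals → C:14, H:13, N:1, O:1, S:1.

C14H13NOS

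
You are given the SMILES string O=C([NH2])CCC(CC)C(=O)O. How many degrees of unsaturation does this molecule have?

2

Molecular formula: C7H13NO3.
DoU = (2C + 2 + N − H − X) / 2, where X is the halogen count and O/S are ignored.
    = (2·7 + 2 + 1 − 13 − 0) / 2 = 4 / 2 = 2.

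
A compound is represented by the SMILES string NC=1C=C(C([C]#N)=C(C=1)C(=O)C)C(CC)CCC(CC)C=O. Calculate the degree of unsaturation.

8

Molecular formula: C18H24N2O2.
DoU = (2C + 2 + N − H − X) / 2, where X is the halogen count and O/S are ignored.
    = (2·18 + 2 + 2 − 24 − 0) / 2 = 16 / 2 = 8.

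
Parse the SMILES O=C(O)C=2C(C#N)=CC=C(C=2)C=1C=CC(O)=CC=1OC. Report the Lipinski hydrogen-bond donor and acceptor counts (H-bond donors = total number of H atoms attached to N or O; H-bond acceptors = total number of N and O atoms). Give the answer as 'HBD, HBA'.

2, 5

Donors: find every N or O and count the H atoms it carries.
  atom 1 (O): bond orders sum to 2 → 0 H
  atom 3 (O): bond orders sum to 1 → 1 H
  atom 7 (N): bond orders sum to 3 → 0 H
  atom 16 (O): bond orders sum to 1 → 1 H
  atom 19 (O): bond orders sum to 2 → 0 H
Lipinski HBD = 2.
Acceptors: N atoms = 1, O atoms = 4 → HBA = 5.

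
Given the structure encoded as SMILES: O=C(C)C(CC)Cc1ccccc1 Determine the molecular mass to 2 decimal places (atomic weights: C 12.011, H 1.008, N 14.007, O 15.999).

176.26 g/mol

First, the molecular formula is C12H16O (counting implicit H from valence).
  C: 12 × 12.011 = 144.132
  H: 16 × 1.008 = 16.128
  O: 1 × 15.999 = 15.999
Sum: 12×12.011 + 16×1.008 + 1×15.999 = 176.259 → 176.26 g/mol.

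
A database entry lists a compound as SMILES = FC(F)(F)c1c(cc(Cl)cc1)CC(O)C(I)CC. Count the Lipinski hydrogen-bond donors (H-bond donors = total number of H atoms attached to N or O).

Donors: find every N or O and count the H atoms it carries.
  atom 14 (O): bond orders sum to 1 → 1 H
Lipinski HBD = 1.

1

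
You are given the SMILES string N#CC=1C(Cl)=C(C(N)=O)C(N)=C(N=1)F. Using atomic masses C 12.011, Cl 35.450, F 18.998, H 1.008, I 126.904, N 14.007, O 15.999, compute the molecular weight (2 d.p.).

214.58 g/mol

First, the molecular formula is C7H4ClFN4O (counting implicit H from valence).
  C: 7 × 12.011 = 84.077
  Cl: 1 × 35.450 = 35.450
  F: 1 × 18.998 = 18.998
  H: 4 × 1.008 = 4.032
  N: 4 × 14.007 = 56.028
  O: 1 × 15.999 = 15.999
Sum: 7×12.011 + 1×35.450 + 1×18.998 + 4×1.008 + 4×14.007 + 1×15.999 = 214.584 → 214.58 g/mol.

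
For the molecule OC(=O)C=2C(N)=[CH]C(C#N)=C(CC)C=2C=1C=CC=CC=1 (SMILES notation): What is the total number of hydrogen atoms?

Walk through each heavy atom and fill implicit hydrogens from standard valence (C 4, N 3, O 2, S 2, halogen 1):
  atom 1: O, bond orders sum to 1 (valence 2) → 1 H
  atom 2: C, bond orders sum to 4 (valence 4) → 0 H
  atom 3: O, bond orders sum to 2 (valence 2) → 0 H
  atom 4: C, bond orders sum to 4 (valence 4) → 0 H
  atom 5: C, bond orders sum to 4 (valence 4) → 0 H
  atom 6: N, bond orders sum to 1 (valence 3) → 2 H
  atom 7: C with explicit H count 1
  atom 8: C, bond orders sum to 4 (valence 4) → 0 H
  atom 9: C, bond orders sum to 4 (valence 4) → 0 H
  atom 10: N, bond orders sum to 3 (valence 3) → 0 H
  atom 11: C, bond orders sum to 4 (valence 4) → 0 H
  atom 12: C, bond orders sum to 2 (valence 4) → 2 H
  atom 13: C, bond orders sum to 1 (valence 4) → 3 H
  atom 14: C, bond orders sum to 4 (valence 4) → 0 H
  atom 15: C, bond orders sum to 4 (valence 4) → 0 H
  atom 16: C, bond orders sum to 3 (valence 4) → 1 H
  atom 17: C, bond orders sum to 3 (valence 4) → 1 H
  atom 18: C, bond orders sum to 3 (valence 4) → 1 H
  atom 19: C, bond orders sum to 3 (valence 4) → 1 H
  atom 20: C, bond orders sum to 3 (valence 4) → 1 H
Total hydrogens: 14.

14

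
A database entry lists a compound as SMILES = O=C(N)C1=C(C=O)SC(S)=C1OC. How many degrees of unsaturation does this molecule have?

5

Degree of unsaturation = (number of rings) + (number of π bonds).
Ring closures in the SMILES: 1.
π bonds: 4 double bonds (each 1 DoU) → 4 DoU from unsaturation.
Total DoU = 1 + 4 = 5.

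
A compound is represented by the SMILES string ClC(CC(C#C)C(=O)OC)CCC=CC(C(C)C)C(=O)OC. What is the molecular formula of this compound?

Walk through each heavy atom and fill implicit hydrogens from standard valence (C 4, N 3, O 2, S 2, halogen 1):
  atom 1: Cl (halogen, monovalent) → 0 H
  atom 2: C, bond orders sum to 3 (valence 4) → 1 H
  atom 3: C, bond orders sum to 2 (valence 4) → 2 H
  atom 4: C, bond orders sum to 3 (valence 4) → 1 H
  atom 5: C, bond orders sum to 4 (valence 4) → 0 H
  atom 6: C, bond orders sum to 3 (valence 4) → 1 H
  atom 7: C, bond orders sum to 4 (valence 4) → 0 H
  atom 8: O, bond orders sum to 2 (valence 2) → 0 H
  atom 9: O, bond orders sum to 2 (valence 2) → 0 H
  atom 10: C, bond orders sum to 1 (valence 4) → 3 H
  atom 11: C, bond orders sum to 2 (valence 4) → 2 H
  atom 12: C, bond orders sum to 2 (valence 4) → 2 H
  atom 13: C, bond orders sum to 3 (valence 4) → 1 H
  atom 14: C, bond orders sum to 3 (valence 4) → 1 H
  atom 15: C, bond orders sum to 3 (valence 4) → 1 H
  atom 16: C, bond orders sum to 3 (valence 4) → 1 H
  atom 17: C, bond orders sum to 1 (valence 4) → 3 H
  atom 18: C, bond orders sum to 1 (valence 4) → 3 H
  atom 19: C, bond orders sum to 4 (valence 4) → 0 H
  atom 20: O, bond orders sum to 2 (valence 2) → 0 H
  atom 21: O, bond orders sum to 2 (valence 2) → 0 H
  atom 22: C, bond orders sum to 1 (valence 4) → 3 H
Totals → C:17, H:25, Cl:1, O:4.
In Hill order: C17H25ClO4.

C17H25ClO4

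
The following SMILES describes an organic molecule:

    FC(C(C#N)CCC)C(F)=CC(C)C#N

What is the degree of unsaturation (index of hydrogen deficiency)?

Degree of unsaturation = (number of rings) + (number of π bonds).
Ring closures in the SMILES: 0.
π bonds: 1 double bond (each 1 DoU), 2 triple bonds (each 2 DoU) → 5 DoU from unsaturation.
Total DoU = 0 + 5 = 5.

5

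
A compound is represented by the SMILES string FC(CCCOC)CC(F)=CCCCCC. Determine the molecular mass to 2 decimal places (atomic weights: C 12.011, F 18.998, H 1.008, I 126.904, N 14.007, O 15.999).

234.33 g/mol

First, the molecular formula is C13H24F2O (counting implicit H from valence).
  C: 13 × 12.011 = 156.143
  F: 2 × 18.998 = 37.996
  H: 24 × 1.008 = 24.192
  O: 1 × 15.999 = 15.999
Sum: 13×12.011 + 2×18.998 + 24×1.008 + 1×15.999 = 234.330 → 234.33 g/mol.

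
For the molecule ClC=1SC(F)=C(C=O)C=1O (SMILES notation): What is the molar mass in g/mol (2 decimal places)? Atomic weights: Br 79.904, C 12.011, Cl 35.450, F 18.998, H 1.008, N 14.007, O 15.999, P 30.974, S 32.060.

180.58 g/mol

First, the molecular formula is C5H2ClFO2S (counting implicit H from valence).
  C: 5 × 12.011 = 60.055
  Cl: 1 × 35.450 = 35.450
  F: 1 × 18.998 = 18.998
  H: 2 × 1.008 = 2.016
  O: 2 × 15.999 = 31.998
  S: 1 × 32.060 = 32.060
Sum: 5×12.011 + 1×35.450 + 1×18.998 + 2×1.008 + 2×15.999 + 1×32.060 = 180.577 → 180.58 g/mol.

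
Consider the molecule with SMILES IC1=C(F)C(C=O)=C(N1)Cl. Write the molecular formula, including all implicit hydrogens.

C5H2ClFINO

Walk through each heavy atom and fill implicit hydrogens from standard valence (C 4, N 3, O 2, S 2, halogen 1):
  atom 1: I (halogen, monovalent) → 0 H
  atom 2: C, bond orders sum to 4 (valence 4) → 0 H
  atom 3: C, bond orders sum to 4 (valence 4) → 0 H
  atom 4: F (halogen, monovalent) → 0 H
  atom 5: C, bond orders sum to 4 (valence 4) → 0 H
  atom 6: C, bond orders sum to 3 (valence 4) → 1 H
  atom 7: O, bond orders sum to 2 (valence 2) → 0 H
  atom 8: C, bond orders sum to 4 (valence 4) → 0 H
  atom 9: N, bond orders sum to 2 (valence 3) → 1 H
  atom 10: Cl (halogen, monovalent) → 0 H
Totals → C:5, H:2, Cl:1, F:1, I:1, N:1, O:1.
In Hill order: C5H2ClFINO.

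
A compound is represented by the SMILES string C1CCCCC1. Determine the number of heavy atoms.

6

Every atom symbol written in the SMILES (organic subset) is one heavy atom; implicit H are not written.
Heavy atoms by element → C:6.
Total: 6.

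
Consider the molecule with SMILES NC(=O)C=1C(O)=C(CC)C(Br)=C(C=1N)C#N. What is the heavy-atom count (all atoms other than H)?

Every atom symbol written in the SMILES (organic subset) is one heavy atom; implicit H are not written.
Heavy atoms by element → Br:1, C:10, N:3, O:2.
Total: 16.

16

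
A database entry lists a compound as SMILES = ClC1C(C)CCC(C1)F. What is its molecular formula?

C7H12ClF

Walk through each heavy atom and fill implicit hydrogens from standard valence (C 4, N 3, O 2, S 2, halogen 1):
  atom 1: Cl (halogen, monovalent) → 0 H
  atom 2: C, bond orders sum to 3 (valence 4) → 1 H
  atom 3: C, bond orders sum to 3 (valence 4) → 1 H
  atom 4: C, bond orders sum to 1 (valence 4) → 3 H
  atom 5: C, bond orders sum to 2 (valence 4) → 2 H
  atom 6: C, bond orders sum to 2 (valence 4) → 2 H
  atom 7: C, bond orders sum to 3 (valence 4) → 1 H
  atom 8: C, bond orders sum to 2 (valence 4) → 2 H
  atom 9: F (halogen, monovalent) → 0 H
Totals → C:7, H:12, Cl:1, F:1.
In Hill order: C7H12ClF.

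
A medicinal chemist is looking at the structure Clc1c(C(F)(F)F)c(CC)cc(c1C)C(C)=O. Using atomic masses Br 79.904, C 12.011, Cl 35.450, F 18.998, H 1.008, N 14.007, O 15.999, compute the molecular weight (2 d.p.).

264.67 g/mol

First, the molecular formula is C12H12ClF3O (counting implicit H from valence).
  C: 12 × 12.011 = 144.132
  Cl: 1 × 35.450 = 35.450
  F: 3 × 18.998 = 56.994
  H: 12 × 1.008 = 12.096
  O: 1 × 15.999 = 15.999
Sum: 12×12.011 + 1×35.450 + 3×18.998 + 12×1.008 + 1×15.999 = 264.671 → 264.67 g/mol.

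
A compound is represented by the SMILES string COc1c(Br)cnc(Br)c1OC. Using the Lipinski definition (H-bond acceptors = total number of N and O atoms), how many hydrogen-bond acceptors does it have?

3

N atoms: 1; O atoms: 2.
Lipinski HBA = 1 + 2 = 3.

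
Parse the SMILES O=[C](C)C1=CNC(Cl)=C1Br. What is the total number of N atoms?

1

Scan the SMILES for N atoms (remember two-letter symbols like Cl and Br are single atoms).
Nitrogen count: 1.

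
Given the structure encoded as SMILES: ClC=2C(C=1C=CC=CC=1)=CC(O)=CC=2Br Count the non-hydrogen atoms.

Every atom symbol written in the SMILES (organic subset) is one heavy atom; implicit H are not written.
Heavy atoms by element → Br:1, C:12, Cl:1, O:1.
Total: 15.

15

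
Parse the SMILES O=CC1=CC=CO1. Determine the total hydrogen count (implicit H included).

Walk through each heavy atom and fill implicit hydrogens from standard valence (C 4, N 3, O 2, S 2, halogen 1):
  atom 1: O, bond orders sum to 2 (valence 2) → 0 H
  atom 2: C, bond orders sum to 3 (valence 4) → 1 H
  atom 3: C, bond orders sum to 4 (valence 4) → 0 H
  atom 4: C, bond orders sum to 3 (valence 4) → 1 H
  atom 5: C, bond orders sum to 3 (valence 4) → 1 H
  atom 6: C, bond orders sum to 3 (valence 4) → 1 H
  atom 7: O, bond orders sum to 2 (valence 2) → 0 H
Total hydrogens: 4.

4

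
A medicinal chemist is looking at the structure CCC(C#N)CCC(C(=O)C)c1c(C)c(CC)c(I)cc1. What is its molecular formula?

Walk through each heavy atom and fill implicit hydrogens from standard valence (C 4, N 3, O 2, S 2, halogen 1); for lowercase aromatic atoms, an aromatic c carries 1 H when it has two neighbours and 0 H with three, and aromatic n carries 0 H:
  atom 1: C, bond orders sum to 1 (valence 4) → 3 H
  atom 2: C, bond orders sum to 2 (valence 4) → 2 H
  atom 3: C, bond orders sum to 3 (valence 4) → 1 H
  atom 4: C, bond orders sum to 4 (valence 4) → 0 H
  atom 5: N, bond orders sum to 3 (valence 3) → 0 H
  atom 6: C, bond orders sum to 2 (valence 4) → 2 H
  atom 7: C, bond orders sum to 2 (valence 4) → 2 H
  atom 8: C, bond orders sum to 3 (valence 4) → 1 H
  atom 9: C, bond orders sum to 4 (valence 4) → 0 H
  atom 10: O, bond orders sum to 2 (valence 2) → 0 H
  atom 11: C, bond orders sum to 1 (valence 4) → 3 H
  atom 12: aromatic c, 3 neighbours → 0 H
  atom 13: aromatic c, 3 neighbours → 0 H
  atom 14: C, bond orders sum to 1 (valence 4) → 3 H
  atom 15: aromatic c, 3 neighbours → 0 H
  atom 16: C, bond orders sum to 2 (valence 4) → 2 H
  atom 17: C, bond orders sum to 1 (valence 4) → 3 H
  atom 18: aromatic c, 3 neighbours → 0 H
  atom 19: I (halogen, monovalent) → 0 H
  atom 20: aromatic c, 2 neighbours → 1 H
  atom 21: aromatic c, 2 neighbours → 1 H
Totals → C:18, H:24, I:1, N:1, O:1.
In Hill order: C18H24INO.

C18H24INO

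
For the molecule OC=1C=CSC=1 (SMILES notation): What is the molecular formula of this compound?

C4H4OS

Walk through each heavy atom and fill implicit hydrogens from standard valence (C 4, N 3, O 2, S 2, halogen 1):
  atom 1: O, bond orders sum to 1 (valence 2) → 1 H
  atom 2: C, bond orders sum to 4 (valence 4) → 0 H
  atom 3: C, bond orders sum to 3 (valence 4) → 1 H
  atom 4: C, bond orders sum to 3 (valence 4) → 1 H
  atom 5: S, bond orders sum to 2 (valence 2) → 0 H
  atom 6: C, bond orders sum to 3 (valence 4) → 1 H
Totals → C:4, H:4, O:1, S:1.
In Hill order: C4H4OS.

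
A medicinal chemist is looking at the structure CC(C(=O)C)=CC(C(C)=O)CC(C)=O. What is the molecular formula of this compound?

Walk through each heavy atom and fill implicit hydrogens from standard valence (C 4, N 3, O 2, S 2, halogen 1):
  atom 1: C, bond orders sum to 1 (valence 4) → 3 H
  atom 2: C, bond orders sum to 4 (valence 4) → 0 H
  atom 3: C, bond orders sum to 4 (valence 4) → 0 H
  atom 4: O, bond orders sum to 2 (valence 2) → 0 H
  atom 5: C, bond orders sum to 1 (valence 4) → 3 H
  atom 6: C, bond orders sum to 3 (valence 4) → 1 H
  atom 7: C, bond orders sum to 3 (valence 4) → 1 H
  atom 8: C, bond orders sum to 4 (valence 4) → 0 H
  atom 9: C, bond orders sum to 1 (valence 4) → 3 H
  atom 10: O, bond orders sum to 2 (valence 2) → 0 H
  atom 11: C, bond orders sum to 2 (valence 4) → 2 H
  atom 12: C, bond orders sum to 4 (valence 4) → 0 H
  atom 13: C, bond orders sum to 1 (valence 4) → 3 H
  atom 14: O, bond orders sum to 2 (valence 2) → 0 H
Totals → C:11, H:16, O:3.
In Hill order: C11H16O3.

C11H16O3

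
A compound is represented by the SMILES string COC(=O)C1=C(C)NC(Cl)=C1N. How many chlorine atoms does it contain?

Scan the SMILES for Cl atoms (remember two-letter symbols like Cl and Br are single atoms).
Chlorine count: 1.

1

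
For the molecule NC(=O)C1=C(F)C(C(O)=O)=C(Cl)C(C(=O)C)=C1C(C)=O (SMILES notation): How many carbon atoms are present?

12

Count every carbon token in the SMILES (each C, including those in ring-closure positions and inside branches).
Carbon count: 12.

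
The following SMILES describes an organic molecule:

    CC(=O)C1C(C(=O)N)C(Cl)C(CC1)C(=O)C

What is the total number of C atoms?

Count every carbon token in the SMILES (each C, including those in ring-closure positions and inside branches).
Carbon count: 11.

11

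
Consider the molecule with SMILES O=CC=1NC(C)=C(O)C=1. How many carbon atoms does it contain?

Count every carbon token in the SMILES (each C, including those in ring-closure positions and inside branches).
Carbon count: 6.

6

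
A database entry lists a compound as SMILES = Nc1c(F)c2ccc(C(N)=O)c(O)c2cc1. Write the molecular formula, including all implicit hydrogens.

C11H9FN2O2

Walk through each heavy atom and fill implicit hydrogens from standard valence (C 4, N 3, O 2, S 2, halogen 1); for lowercase aromatic atoms, an aromatic c carries 1 H when it has two neighbours and 0 H with three, and aromatic n carries 0 H:
  atom 1: N, bond orders sum to 1 (valence 3) → 2 H
  atom 2: aromatic c, 3 neighbours → 0 H
  atom 3: aromatic c, 3 neighbours → 0 H
  atom 4: F (halogen, monovalent) → 0 H
  atom 5: aromatic c, 3 neighbours → 0 H
  atom 6: aromatic c, 2 neighbours → 1 H
  atom 7: aromatic c, 2 neighbours → 1 H
  atom 8: aromatic c, 3 neighbours → 0 H
  atom 9: C, bond orders sum to 4 (valence 4) → 0 H
  atom 10: N, bond orders sum to 1 (valence 3) → 2 H
  atom 11: O, bond orders sum to 2 (valence 2) → 0 H
  atom 12: aromatic c, 3 neighbours → 0 H
  atom 13: O, bond orders sum to 1 (valence 2) → 1 H
  atom 14: aromatic c, 3 neighbours → 0 H
  atom 15: aromatic c, 2 neighbours → 1 H
  atom 16: aromatic c, 2 neighbours → 1 H
Totals → C:11, H:9, F:1, N:2, O:2.
In Hill order: C11H9FN2O2.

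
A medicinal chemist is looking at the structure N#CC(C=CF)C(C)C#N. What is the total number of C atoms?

7

Count every carbon token in the SMILES (each C, including those in ring-closure positions and inside branches).
Carbon count: 7.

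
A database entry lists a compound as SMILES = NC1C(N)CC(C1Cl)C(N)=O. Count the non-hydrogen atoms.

Every atom symbol written in the SMILES (organic subset) is one heavy atom; implicit H are not written.
Heavy atoms by element → C:6, Cl:1, N:3, O:1.
Total: 11.

11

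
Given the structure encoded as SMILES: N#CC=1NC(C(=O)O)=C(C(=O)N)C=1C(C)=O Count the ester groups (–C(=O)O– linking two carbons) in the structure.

Scan the SMILES for the ester motif — none present.
Groups that are present: 1 amide, 1 carboxylic acid, 1 ketone, 1 nitrile.

0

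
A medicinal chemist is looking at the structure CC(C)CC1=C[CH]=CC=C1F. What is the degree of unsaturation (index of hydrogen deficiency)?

Molecular formula: C10H13F.
DoU = (2C + 2 + N − H − X) / 2, where X is the halogen count and O/S are ignored.
    = (2·10 + 2 + 0 − 13 − 1) / 2 = 8 / 2 = 4.

4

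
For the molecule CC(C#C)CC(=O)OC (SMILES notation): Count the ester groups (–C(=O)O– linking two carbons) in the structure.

The ester motif appears at heavy-atom position 6 in the SMILES.
Other groups present: 1 alkyne.
Ester count: 1.

1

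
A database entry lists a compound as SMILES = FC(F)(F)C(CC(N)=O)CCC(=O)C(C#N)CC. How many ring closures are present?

0

In SMILES, each pair of matching ring-closure digits denotes one ring-closing bond; the number of such bonds equals the number of independent rings.
Ring-closure bonds here: 0.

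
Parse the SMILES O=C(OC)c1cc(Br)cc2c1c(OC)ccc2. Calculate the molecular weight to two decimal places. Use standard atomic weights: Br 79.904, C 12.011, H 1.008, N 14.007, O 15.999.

First, the molecular formula is C13H11BrO3 (counting implicit H from valence).
  Br: 1 × 79.904 = 79.904
  C: 13 × 12.011 = 156.143
  H: 11 × 1.008 = 11.088
  O: 3 × 15.999 = 47.997
Sum: 1×79.904 + 13×12.011 + 11×1.008 + 3×15.999 = 295.132 → 295.13 g/mol.

295.13 g/mol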